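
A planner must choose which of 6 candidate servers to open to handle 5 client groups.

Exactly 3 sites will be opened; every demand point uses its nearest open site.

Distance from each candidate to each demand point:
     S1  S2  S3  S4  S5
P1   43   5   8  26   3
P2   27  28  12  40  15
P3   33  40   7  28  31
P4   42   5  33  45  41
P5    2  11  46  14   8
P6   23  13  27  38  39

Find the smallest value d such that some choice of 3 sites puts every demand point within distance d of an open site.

14

Open {P1, P2, P5}.
  Farthest demand point is S4 at distance 14 (to P5); all others are ≤ 14.
With {P1, P3, P5} the worst case is 14.
With {P1, P4, P5} the worst case is 14.
No size-3 selection achieves below 14.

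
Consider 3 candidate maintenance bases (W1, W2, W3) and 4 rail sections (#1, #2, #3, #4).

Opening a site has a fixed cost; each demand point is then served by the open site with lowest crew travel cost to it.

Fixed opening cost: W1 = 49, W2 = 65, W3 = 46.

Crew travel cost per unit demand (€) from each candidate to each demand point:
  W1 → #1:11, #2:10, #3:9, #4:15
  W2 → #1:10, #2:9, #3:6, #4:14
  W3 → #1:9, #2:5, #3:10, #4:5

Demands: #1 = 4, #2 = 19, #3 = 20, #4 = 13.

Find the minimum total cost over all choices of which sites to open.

Open {W2, W3}: assign each demand point to its cheapest open site.
  #1→W3 4×9=36, #2→W3 19×5=95, #3→W2 20×6=120, #4→W3 13×5=65
  crew travel cost 316, fixed 111 → total 427.
Compare {W3}: crew travel cost 396 + fixed 46 = 442.
Compare {W1, W3}: crew travel cost 376 + fixed 95 = 471.
Compare {W1, W2, W3}: crew travel cost 316 + fixed 160 = 476.
All other subsets cost ≥ 442. Minimum total cost: 427.

427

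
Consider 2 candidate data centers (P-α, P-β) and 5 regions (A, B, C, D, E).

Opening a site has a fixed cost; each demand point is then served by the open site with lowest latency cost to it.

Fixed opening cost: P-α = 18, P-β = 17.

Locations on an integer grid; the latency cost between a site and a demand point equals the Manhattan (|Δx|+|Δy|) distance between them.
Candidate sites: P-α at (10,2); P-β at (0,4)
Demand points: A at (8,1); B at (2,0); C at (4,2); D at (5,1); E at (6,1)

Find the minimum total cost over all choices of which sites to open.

48

Open {P-α}: assign each demand point to its cheapest open site.
  A→P-α 3, B→P-α 10, C→P-α 6, D→P-α 6, E→P-α 5
  latency cost 30, fixed 18 → total 48.
Compare {P-β}: latency cost 40 + fixed 17 = 57.
Compare {P-α, P-β}: latency cost 26 + fixed 35 = 61.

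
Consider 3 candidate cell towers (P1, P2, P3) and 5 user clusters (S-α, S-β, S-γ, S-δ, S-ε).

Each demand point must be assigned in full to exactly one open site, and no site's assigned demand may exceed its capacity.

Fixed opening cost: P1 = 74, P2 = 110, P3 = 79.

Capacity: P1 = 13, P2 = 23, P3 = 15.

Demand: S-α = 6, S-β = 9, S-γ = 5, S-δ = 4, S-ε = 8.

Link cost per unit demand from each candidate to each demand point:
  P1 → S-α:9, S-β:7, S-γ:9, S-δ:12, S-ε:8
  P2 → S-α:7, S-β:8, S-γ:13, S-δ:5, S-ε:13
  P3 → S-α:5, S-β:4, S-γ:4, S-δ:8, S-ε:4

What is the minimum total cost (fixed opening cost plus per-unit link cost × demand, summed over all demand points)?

375

Open {P2, P3}; cheapest assignment that respects the capacities:
  P2 (cap 23, load 19): S-α, S-β, S-δ — cost 6×7 + 9×8 + 4×5 = 134
  P3 (cap 15, load 13): S-γ, S-ε — cost 5×4 + 8×4 = 52
  Shipping 186, fixed 189 → total 375.
  Any other capacity-feasible assignment to {P2, P3} ships for at least 186.
Compare {P1, P2}: its best feasible assignment gives total 427.
Compare {P1, P2, P3}: its best feasible assignment gives total 440.
Every other set of open sites that can feasibly serve all demand totals ≥ 427 even under its best assignment. Minimum: 375.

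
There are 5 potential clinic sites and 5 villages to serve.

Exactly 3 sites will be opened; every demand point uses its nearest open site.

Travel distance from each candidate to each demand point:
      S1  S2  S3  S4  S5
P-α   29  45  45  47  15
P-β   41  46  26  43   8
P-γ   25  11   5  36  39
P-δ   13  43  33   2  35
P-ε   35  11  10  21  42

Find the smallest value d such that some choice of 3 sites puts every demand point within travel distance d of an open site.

Open {P-β, P-γ, P-δ}.
  Farthest demand point is S1 at travel distance 13 (to P-δ); all others are ≤ 13.
With {P-β, P-δ, P-ε} the worst case is 13.
With {P-α, P-γ, P-δ} the worst case is 15.
No size-3 selection achieves below 13.

13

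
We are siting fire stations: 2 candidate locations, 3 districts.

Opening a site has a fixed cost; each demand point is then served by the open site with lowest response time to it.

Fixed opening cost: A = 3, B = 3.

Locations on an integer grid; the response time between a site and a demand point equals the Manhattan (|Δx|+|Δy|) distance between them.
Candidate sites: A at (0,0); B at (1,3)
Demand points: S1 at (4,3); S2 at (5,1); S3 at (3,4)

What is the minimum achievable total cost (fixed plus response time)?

15

Open {B}: assign each demand point to its cheapest open site.
  S1→B 3, S2→B 6, S3→B 3
  response time 12, fixed 3 → total 15.
Compare {A, B}: response time 12 + fixed 6 = 18.
Compare {A}: response time 20 + fixed 3 = 23.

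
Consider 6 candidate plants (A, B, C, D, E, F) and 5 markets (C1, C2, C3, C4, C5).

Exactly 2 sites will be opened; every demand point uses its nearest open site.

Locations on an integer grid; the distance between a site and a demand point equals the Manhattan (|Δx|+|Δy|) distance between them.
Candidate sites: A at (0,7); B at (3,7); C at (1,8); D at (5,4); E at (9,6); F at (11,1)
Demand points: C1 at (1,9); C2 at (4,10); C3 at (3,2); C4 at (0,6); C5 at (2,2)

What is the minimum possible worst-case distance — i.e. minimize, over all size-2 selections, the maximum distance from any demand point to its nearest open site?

5

Open {B, D}.
  Farthest demand point is C5 at distance 5 (to D); all others are ≤ 5.
With {C, D} the worst case is 5.
With {A, B} the worst case is 6.
No size-2 selection achieves below 5.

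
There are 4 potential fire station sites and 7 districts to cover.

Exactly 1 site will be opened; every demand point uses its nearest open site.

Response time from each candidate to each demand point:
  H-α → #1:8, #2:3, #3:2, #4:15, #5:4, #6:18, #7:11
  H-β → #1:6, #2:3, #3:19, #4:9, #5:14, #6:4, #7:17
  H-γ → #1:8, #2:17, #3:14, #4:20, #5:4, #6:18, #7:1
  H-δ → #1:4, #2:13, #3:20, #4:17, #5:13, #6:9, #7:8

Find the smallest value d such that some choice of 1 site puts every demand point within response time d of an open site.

18

Open {H-α}.
  Farthest demand point is #6 at response time 18 (to H-α); all others are ≤ 18.
With {H-β} the worst case is 19.
With {H-γ} the worst case is 20.
No size-1 selection achieves below 18.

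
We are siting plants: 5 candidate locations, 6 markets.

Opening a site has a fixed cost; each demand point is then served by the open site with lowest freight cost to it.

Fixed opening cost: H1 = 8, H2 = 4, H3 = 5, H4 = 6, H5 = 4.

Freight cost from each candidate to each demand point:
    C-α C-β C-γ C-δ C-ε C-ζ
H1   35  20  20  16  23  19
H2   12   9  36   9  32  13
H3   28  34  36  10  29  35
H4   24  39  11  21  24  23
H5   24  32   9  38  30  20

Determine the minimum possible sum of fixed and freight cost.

88

Open {H2, H4}: assign each demand point to its cheapest open site.
  C-α→H2 12, C-β→H2 9, C-γ→H4 11, C-δ→H2 9, C-ε→H4 24, C-ζ→H2 13
  freight cost 78, fixed 10 → total 88.
Compare {H2, H5}: freight cost 82 + fixed 8 = 90.
Compare {H2, H4, H5}: freight cost 76 + fixed 14 = 90.
Compare {H1, H2, H5}: freight cost 75 + fixed 16 = 91.
All other subsets cost ≥ 90. Minimum total cost: 88.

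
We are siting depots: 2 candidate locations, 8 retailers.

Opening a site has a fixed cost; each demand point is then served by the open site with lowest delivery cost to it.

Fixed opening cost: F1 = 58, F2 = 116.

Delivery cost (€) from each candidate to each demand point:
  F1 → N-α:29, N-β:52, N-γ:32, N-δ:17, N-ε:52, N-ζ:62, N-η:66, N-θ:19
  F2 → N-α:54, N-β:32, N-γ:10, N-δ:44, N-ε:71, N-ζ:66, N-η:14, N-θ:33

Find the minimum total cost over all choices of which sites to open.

Open {F1}: assign each demand point to its cheapest open site.
  N-α→F1 29, N-β→F1 52, N-γ→F1 32, N-δ→F1 17, N-ε→F1 52, N-ζ→F1 62, N-η→F1 66, N-θ→F1 19
  delivery cost 329, fixed 58 → total 387.
Compare {F1, F2}: delivery cost 235 + fixed 174 = 409.
Compare {F2}: delivery cost 324 + fixed 116 = 440.

387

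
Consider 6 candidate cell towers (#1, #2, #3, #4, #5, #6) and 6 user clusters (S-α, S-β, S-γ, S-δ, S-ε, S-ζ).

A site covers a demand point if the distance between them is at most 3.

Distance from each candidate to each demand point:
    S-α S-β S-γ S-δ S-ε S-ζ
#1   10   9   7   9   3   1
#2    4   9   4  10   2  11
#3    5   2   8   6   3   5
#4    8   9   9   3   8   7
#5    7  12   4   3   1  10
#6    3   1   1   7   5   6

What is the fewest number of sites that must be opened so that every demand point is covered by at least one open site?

3

Coverage sets (demand points within 3 of each site):
  #1: {S-ε, S-ζ}
  #2: {S-ε}
  #3: {S-β, S-ε}
  #4: {S-δ}
  #5: {S-δ, S-ε}
  #6: {S-α, S-β, S-γ}
No 2 sites suffice: every size-2 union leaves at least one demand point uncovered.
But {#1, #4, #6} covers everything, so the minimum is 3.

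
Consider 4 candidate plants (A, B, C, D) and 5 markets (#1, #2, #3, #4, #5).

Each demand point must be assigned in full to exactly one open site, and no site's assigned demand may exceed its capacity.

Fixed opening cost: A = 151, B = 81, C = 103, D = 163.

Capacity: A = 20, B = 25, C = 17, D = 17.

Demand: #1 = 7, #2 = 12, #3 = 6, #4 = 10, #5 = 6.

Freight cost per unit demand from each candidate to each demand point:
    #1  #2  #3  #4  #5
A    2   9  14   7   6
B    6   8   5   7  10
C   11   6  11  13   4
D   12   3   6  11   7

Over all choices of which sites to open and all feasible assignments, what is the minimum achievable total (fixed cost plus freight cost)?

Open {A, B}; cheapest assignment that respects the capacities:
  A (cap 20, load 17): #1, #4 — cost 7×2 + 10×7 = 84
  B (cap 25, load 24): #2, #3, #5 — cost 12×8 + 6×5 + 6×10 = 186
  Shipping 270, fixed 232 → total 502.
  Any other capacity-feasible assignment to {A, B} ships for at least 270.
Compare {B, C}: its best feasible assignment gives total 506.
Compare {B, C, D}: its best feasible assignment gives total 549.
Every other set of open sites that can feasibly serve all demand totals ≥ 506 even under its best assignment. Minimum: 502.

502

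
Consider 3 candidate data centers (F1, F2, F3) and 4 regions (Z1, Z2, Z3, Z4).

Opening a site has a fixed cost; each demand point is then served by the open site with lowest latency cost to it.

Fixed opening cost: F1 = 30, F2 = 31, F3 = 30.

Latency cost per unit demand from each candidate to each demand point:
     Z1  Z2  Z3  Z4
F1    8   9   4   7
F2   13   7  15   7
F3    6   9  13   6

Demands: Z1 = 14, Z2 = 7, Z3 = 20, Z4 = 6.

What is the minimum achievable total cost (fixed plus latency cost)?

323

Open {F1, F3}: assign each demand point to its cheapest open site.
  Z1→F3 14×6=84, Z2→F1 7×9=63, Z3→F1 20×4=80, Z4→F3 6×6=36
  latency cost 263, fixed 60 → total 323.
Compare {F1}: latency cost 297 + fixed 30 = 327.
Compare {F1, F2, F3}: latency cost 249 + fixed 91 = 340.
Compare {F1, F2}: latency cost 283 + fixed 61 = 344.
All other subsets cost ≥ 327. Minimum total cost: 323.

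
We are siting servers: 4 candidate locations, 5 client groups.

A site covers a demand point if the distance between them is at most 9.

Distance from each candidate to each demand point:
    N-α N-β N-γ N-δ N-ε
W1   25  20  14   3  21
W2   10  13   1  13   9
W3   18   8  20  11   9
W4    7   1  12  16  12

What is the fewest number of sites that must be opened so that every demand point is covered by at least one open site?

Coverage sets (demand points within 9 of each site):
  W1: {N-δ}
  W2: {N-γ, N-ε}
  W3: {N-β, N-ε}
  W4: {N-α, N-β}
No 2 sites suffice: every size-2 union leaves at least one demand point uncovered.
But {W1, W2, W4} covers everything, so the minimum is 3.

3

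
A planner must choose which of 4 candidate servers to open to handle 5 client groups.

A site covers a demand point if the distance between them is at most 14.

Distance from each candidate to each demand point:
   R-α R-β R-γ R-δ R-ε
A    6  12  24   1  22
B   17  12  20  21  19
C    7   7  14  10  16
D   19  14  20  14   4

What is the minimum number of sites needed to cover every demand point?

Coverage sets (demand points within 14 of each site):
  A: {R-α, R-β, R-δ}
  B: {R-β}
  C: {R-α, R-β, R-γ, R-δ}
  D: {R-β, R-δ, R-ε}
No single site covers all 5 demand points.
But {C, D} covers everything, so the minimum is 2.

2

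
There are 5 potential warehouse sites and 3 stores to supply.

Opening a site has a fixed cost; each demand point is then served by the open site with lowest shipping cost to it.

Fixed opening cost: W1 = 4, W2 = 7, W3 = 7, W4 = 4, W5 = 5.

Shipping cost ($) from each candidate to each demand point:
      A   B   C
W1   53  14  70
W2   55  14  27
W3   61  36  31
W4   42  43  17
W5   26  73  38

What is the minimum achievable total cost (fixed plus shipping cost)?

Open {W1, W4, W5}: assign each demand point to its cheapest open site.
  A→W5 26, B→W1 14, C→W4 17
  shipping cost 57, fixed 13 → total 70.
Compare {W2, W4, W5}: shipping cost 57 + fixed 16 = 73.
Compare {W1, W2, W4, W5}: shipping cost 57 + fixed 20 = 77.
Compare {W1, W3, W4, W5}: shipping cost 57 + fixed 20 = 77.
All other subsets cost ≥ 73. Minimum total cost: 70.

70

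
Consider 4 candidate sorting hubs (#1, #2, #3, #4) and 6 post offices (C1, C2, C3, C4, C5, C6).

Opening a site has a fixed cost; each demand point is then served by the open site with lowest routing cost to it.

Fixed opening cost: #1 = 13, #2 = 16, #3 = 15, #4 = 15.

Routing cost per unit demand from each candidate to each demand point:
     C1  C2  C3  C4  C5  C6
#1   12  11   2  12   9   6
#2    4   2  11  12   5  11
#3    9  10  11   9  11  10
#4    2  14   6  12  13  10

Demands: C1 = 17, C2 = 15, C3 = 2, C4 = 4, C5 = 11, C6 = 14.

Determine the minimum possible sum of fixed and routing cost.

Open {#1, #2, #4}: assign each demand point to its cheapest open site.
  C1→#4 17×2=34, C2→#2 15×2=30, C3→#1 2×2=4, C4→#1 4×12=48, C5→#2 11×5=55, C6→#1 14×6=84
  routing cost 255, fixed 44 → total 299.
Compare {#1, #2, #3, #4}: routing cost 243 + fixed 59 = 302.
Compare {#1, #2}: routing cost 289 + fixed 29 = 318.
Compare {#1, #2, #3}: routing cost 277 + fixed 44 = 321.
All other subsets cost ≥ 302. Minimum total cost: 299.

299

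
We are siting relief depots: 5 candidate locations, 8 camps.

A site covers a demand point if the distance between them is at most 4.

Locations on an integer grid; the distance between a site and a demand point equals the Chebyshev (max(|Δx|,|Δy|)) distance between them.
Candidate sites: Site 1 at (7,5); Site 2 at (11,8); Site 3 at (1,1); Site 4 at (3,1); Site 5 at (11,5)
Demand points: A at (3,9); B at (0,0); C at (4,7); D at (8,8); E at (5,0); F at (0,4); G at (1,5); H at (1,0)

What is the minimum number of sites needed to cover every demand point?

Coverage sets (demand points within 4 of each site):
  Site 1: {A, C, D}
  Site 2: {D}
  Site 3: {B, E, F, G, H}
  Site 4: {B, E, F, G, H}
  Site 5: {D}
No single site covers all 8 demand points.
But {Site 1, Site 3} covers everything, so the minimum is 2.

2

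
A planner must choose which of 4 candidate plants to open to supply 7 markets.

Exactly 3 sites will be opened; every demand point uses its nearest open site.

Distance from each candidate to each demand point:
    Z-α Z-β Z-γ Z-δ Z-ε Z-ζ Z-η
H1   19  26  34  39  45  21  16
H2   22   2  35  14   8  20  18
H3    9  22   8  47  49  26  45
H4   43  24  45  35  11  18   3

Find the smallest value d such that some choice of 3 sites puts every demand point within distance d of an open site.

Open {H2, H3, H4}.
  Farthest demand point is Z-ζ at distance 18 (to H4); all others are ≤ 18.
With {H1, H2, H3} the worst case is 20.
With {H1, H2, H4} the worst case is 34.
No size-3 selection achieves below 18.

18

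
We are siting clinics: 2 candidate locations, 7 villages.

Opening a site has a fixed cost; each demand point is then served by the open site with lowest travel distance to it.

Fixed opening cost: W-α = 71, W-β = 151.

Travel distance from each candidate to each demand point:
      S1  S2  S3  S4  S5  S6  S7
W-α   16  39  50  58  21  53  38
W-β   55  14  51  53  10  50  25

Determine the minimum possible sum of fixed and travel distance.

346

Open {W-α}: assign each demand point to its cheapest open site.
  S1→W-α 16, S2→W-α 39, S3→W-α 50, S4→W-α 58, S5→W-α 21, S6→W-α 53, S7→W-α 38
  travel distance 275, fixed 71 → total 346.
Compare {W-β}: travel distance 258 + fixed 151 = 409.
Compare {W-α, W-β}: travel distance 218 + fixed 222 = 440.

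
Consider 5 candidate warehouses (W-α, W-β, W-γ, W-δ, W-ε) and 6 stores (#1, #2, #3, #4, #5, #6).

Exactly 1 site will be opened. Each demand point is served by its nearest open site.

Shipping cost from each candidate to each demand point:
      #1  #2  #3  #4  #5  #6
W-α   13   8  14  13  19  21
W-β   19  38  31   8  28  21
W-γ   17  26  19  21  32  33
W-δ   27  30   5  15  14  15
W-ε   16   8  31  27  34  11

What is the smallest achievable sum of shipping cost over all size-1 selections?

Open {W-α}.
  #1→W-α 13, #2→W-α 8, #3→W-α 14, #4→W-α 13, #5→W-α 19, #6→W-α 21  ⇒ total 88.
Compare {W-δ}: total 106.
Compare {W-ε}: total 127.
No size-1 selection does better; minimum is 88.

88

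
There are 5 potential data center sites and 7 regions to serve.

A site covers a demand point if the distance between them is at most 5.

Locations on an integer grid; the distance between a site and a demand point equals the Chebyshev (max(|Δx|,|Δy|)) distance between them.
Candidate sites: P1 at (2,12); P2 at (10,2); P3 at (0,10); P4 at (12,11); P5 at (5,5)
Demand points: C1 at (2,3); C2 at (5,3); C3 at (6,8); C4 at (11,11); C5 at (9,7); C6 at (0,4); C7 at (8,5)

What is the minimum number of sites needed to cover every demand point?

Coverage sets (demand points within 5 of each site):
  P1: {C3}
  P2: {C2, C5, C7}
  P3: {}
  P4: {C4, C5}
  P5: {C1, C2, C3, C5, C6, C7}
No single site covers all 7 demand points.
But {P4, P5} covers everything, so the minimum is 2.

2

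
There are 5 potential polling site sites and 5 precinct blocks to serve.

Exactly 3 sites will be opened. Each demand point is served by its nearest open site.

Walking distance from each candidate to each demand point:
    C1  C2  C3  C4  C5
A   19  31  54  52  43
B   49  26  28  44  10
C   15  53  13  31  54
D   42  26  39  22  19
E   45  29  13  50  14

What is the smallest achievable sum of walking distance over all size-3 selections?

Open {B, C, D}.
  C1→C 15, C2→B 26, C3→C 13, C4→D 22, C5→B 10  ⇒ total 86.
Compare {C, D, E}: total 90.
Compare {A, D, E}: total 94.
No size-3 selection does better; minimum is 86.

86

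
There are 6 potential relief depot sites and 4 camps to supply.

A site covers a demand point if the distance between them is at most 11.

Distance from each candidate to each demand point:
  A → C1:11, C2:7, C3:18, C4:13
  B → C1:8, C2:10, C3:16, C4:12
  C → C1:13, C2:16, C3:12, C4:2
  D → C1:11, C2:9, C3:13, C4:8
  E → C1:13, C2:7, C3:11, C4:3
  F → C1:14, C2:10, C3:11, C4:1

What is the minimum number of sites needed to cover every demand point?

Coverage sets (demand points within 11 of each site):
  A: {C1, C2}
  B: {C1, C2}
  C: {C4}
  D: {C1, C2, C4}
  E: {C2, C3, C4}
  F: {C2, C3, C4}
No single site covers all 4 demand points.
But {A, E} covers everything, so the minimum is 2.

2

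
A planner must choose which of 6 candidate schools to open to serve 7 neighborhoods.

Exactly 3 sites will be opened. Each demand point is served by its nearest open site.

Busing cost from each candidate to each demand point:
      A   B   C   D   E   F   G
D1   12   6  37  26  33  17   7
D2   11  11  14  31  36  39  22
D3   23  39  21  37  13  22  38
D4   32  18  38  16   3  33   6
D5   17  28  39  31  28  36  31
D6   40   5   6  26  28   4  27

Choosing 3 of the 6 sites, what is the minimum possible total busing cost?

51

Open {D2, D4, D6}.
  A→D2 11, B→D6 5, C→D6 6, D→D4 16, E→D4 3, F→D6 4, G→D4 6  ⇒ total 51.
Compare {D1, D4, D6}: total 52.
Compare {D4, D5, D6}: total 57.
No size-3 selection does better; minimum is 51.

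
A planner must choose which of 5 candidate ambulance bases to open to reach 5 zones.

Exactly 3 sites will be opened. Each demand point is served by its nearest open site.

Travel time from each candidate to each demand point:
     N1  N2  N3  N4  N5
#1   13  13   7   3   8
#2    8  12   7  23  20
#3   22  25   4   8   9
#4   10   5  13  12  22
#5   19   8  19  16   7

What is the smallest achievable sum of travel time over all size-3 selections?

30

Open {#1, #3, #4}.
  N1→#4 10, N2→#4 5, N3→#3 4, N4→#1 3, N5→#1 8  ⇒ total 30.
Compare {#1, #2, #4}: total 31.
Compare {#1, #4, #5}: total 32.
No size-3 selection does better; minimum is 30.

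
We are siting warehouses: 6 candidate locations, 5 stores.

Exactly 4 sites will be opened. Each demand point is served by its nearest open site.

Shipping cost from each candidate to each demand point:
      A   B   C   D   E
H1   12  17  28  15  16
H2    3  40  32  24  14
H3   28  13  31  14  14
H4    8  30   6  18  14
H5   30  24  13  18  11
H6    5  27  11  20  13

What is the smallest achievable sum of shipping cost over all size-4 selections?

47

Open {H2, H3, H4, H5}.
  A→H2 3, B→H3 13, C→H4 6, D→H3 14, E→H5 11  ⇒ total 47.
Compare {H2, H3, H4, H6}: total 49.
Compare {H3, H4, H5, H6}: total 49.
No size-4 selection does better; minimum is 47.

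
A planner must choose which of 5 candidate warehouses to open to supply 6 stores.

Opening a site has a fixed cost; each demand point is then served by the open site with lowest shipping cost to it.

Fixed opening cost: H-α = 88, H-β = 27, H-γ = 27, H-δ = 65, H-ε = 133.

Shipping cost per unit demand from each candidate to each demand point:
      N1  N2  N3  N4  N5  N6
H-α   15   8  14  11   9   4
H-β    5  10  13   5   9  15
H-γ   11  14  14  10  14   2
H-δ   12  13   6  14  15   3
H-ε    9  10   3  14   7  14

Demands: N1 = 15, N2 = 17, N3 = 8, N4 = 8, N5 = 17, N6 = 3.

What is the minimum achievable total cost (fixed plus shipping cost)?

587

Open {H-β, H-δ}: assign each demand point to its cheapest open site.
  N1→H-β 15×5=75, N2→H-β 17×10=170, N3→H-δ 8×6=48, N4→H-β 8×5=40, N5→H-β 17×9=153, N6→H-δ 3×3=9
  shipping cost 495, fixed 92 → total 587.
Compare {H-β, H-γ}: shipping cost 548 + fixed 54 = 602.
Compare {H-β, H-γ, H-δ}: shipping cost 492 + fixed 119 = 611.
Compare {H-β}: shipping cost 587 + fixed 27 = 614.
All other subsets cost ≥ 602. Minimum total cost: 587.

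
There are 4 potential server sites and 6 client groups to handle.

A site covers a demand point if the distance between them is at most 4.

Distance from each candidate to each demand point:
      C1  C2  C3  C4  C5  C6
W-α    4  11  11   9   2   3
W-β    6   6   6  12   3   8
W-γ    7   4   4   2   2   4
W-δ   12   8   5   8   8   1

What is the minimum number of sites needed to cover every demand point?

Coverage sets (demand points within 4 of each site):
  W-α: {C1, C5, C6}
  W-β: {C5}
  W-γ: {C2, C3, C4, C5, C6}
  W-δ: {C6}
No single site covers all 6 demand points.
But {W-α, W-γ} covers everything, so the minimum is 2.

2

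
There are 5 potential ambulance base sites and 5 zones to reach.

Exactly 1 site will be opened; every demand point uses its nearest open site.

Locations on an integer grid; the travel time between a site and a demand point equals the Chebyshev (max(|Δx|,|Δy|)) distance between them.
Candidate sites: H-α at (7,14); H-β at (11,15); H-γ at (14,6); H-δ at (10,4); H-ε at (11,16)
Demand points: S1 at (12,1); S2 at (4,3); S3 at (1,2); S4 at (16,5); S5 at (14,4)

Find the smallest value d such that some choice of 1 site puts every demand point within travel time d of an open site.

Open {H-δ}.
  Farthest demand point is S3 at travel time 9 (to H-δ); all others are ≤ 9.
With {H-α} the worst case is 13.
With {H-γ} the worst case is 13.
No size-1 selection achieves below 9.

9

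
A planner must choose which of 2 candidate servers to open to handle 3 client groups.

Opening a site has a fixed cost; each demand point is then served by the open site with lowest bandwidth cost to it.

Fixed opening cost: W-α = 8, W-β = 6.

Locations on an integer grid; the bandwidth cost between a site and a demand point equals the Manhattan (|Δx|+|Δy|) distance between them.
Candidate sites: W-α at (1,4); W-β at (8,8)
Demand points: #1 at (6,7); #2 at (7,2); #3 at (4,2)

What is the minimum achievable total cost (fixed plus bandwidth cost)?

Open {W-β}: assign each demand point to its cheapest open site.
  #1→W-β 3, #2→W-β 7, #3→W-β 10
  bandwidth cost 20, fixed 6 → total 26.
Compare {W-α}: bandwidth cost 21 + fixed 8 = 29.
Compare {W-α, W-β}: bandwidth cost 15 + fixed 14 = 29.

26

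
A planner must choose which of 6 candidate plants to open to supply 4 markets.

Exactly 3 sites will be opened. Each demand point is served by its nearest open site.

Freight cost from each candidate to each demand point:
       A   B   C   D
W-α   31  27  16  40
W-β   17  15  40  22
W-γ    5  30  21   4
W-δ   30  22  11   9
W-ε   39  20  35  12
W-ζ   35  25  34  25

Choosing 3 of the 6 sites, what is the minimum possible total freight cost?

35

Open {W-β, W-γ, W-δ}.
  A→W-γ 5, B→W-β 15, C→W-δ 11, D→W-γ 4  ⇒ total 35.
Compare {W-α, W-β, W-γ}: total 40.
Compare {W-γ, W-δ, W-ε}: total 40.
No size-3 selection does better; minimum is 35.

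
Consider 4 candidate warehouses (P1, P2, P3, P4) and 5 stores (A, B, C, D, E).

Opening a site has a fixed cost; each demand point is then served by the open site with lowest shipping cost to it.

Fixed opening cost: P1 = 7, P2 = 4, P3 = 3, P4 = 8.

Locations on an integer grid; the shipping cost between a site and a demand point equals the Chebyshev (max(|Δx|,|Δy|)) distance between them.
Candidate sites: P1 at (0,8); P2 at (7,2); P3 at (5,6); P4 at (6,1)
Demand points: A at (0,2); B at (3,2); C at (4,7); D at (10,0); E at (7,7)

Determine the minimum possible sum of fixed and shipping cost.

21

Open {P3}: assign each demand point to its cheapest open site.
  A→P3 5, B→P3 4, C→P3 1, D→P3 6, E→P3 2
  shipping cost 18, fixed 3 → total 21.
Compare {P2, P3}: shipping cost 15 + fixed 7 = 22.
Compare {P3, P4}: shipping cost 15 + fixed 11 = 26.
Compare {P2}: shipping cost 24 + fixed 4 = 28.
All other subsets cost ≥ 22. Minimum total cost: 21.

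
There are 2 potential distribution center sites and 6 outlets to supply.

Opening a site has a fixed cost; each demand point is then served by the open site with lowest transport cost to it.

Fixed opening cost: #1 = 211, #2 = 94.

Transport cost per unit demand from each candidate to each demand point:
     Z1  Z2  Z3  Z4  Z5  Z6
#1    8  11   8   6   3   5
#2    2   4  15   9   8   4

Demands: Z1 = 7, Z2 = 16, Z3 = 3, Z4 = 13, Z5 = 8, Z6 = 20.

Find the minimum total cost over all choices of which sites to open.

478

Open {#2}: assign each demand point to its cheapest open site.
  Z1→#2 7×2=14, Z2→#2 16×4=64, Z3→#2 3×15=45, Z4→#2 13×9=117, Z5→#2 8×8=64, Z6→#2 20×4=80
  transport cost 384, fixed 94 → total 478.
Compare {#1, #2}: transport cost 284 + fixed 305 = 589.
Compare {#1}: transport cost 458 + fixed 211 = 669.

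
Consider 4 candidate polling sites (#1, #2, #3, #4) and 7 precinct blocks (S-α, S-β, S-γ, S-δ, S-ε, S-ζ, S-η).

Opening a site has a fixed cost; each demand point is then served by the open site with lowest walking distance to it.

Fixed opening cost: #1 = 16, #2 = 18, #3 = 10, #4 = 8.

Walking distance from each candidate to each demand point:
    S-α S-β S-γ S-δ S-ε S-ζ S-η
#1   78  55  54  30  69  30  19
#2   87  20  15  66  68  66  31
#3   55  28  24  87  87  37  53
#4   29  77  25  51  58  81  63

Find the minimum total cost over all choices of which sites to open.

Open {#1, #2, #4}: assign each demand point to its cheapest open site.
  S-α→#4 29, S-β→#2 20, S-γ→#2 15, S-δ→#1 30, S-ε→#4 58, S-ζ→#1 30, S-η→#1 19
  walking distance 201, fixed 42 → total 243.
Compare {#1, #3, #4}: walking distance 218 + fixed 34 = 252.
Compare {#1, #2, #3, #4}: walking distance 201 + fixed 52 = 253.
Compare {#1, #4}: walking distance 246 + fixed 24 = 270.
All other subsets cost ≥ 252. Minimum total cost: 243.

243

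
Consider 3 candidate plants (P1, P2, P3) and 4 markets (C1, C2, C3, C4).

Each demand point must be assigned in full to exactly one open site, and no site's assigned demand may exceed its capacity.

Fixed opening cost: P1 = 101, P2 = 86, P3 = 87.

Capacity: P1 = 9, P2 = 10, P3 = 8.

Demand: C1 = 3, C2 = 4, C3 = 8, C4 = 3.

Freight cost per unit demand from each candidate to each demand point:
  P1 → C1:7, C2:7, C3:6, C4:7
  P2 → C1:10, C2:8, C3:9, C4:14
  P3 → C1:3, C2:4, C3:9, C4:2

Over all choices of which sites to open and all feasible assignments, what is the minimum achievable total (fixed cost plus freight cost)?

Open {P1, P2}; cheapest assignment that respects the capacities:
  P1 (cap 9, load 8): C3 — cost 8×6 = 48
  P2 (cap 10, load 10): C1, C2, C4 — cost 3×10 + 4×8 + 3×14 = 104
  Shipping 152, fixed 187 → total 339.
  Any other capacity-feasible assignment to {P1, P2} ships for at least 152.
Compare {P2, P3}: its best feasible assignment gives total 349.
Compare {P1, P2, P3}: its best feasible assignment gives total 369.
Every other set of open sites that can feasibly serve all demand totals ≥ 349 even under its best assignment. Minimum: 339.

339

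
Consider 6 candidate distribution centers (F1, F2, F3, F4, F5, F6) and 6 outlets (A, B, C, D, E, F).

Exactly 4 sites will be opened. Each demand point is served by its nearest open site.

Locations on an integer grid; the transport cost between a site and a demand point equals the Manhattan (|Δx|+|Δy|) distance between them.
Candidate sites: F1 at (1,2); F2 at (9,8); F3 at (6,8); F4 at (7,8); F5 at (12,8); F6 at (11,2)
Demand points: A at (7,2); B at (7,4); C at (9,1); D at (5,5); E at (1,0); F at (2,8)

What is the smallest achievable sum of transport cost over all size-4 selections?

21

Open {F1, F3, F4, F6}.
  A→F6 4, B→F4 4, C→F6 3, D→F3 4, E→F1 2, F→F3 4  ⇒ total 21.
Compare {F1, F2, F3, F6}: total 22.
Compare {F1, F3, F5, F6}: total 22.
No size-4 selection does better; minimum is 21.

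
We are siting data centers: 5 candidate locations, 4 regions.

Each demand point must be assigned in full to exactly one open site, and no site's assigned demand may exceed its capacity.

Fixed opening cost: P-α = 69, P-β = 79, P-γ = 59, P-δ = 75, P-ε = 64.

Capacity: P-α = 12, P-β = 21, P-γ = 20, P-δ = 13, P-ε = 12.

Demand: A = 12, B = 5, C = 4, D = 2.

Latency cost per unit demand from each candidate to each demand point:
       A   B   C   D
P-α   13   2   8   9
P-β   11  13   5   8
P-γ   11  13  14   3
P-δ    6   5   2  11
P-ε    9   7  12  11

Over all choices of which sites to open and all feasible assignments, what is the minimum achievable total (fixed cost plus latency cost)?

Open {P-α, P-δ}; cheapest assignment that respects the capacities:
  P-α (cap 12, load 11): B, C, D — cost 5×2 + 4×8 + 2×9 = 60
  P-δ (cap 13, load 12): A — cost 12×6 = 72
  Shipping 132, fixed 144 → total 276.
  Any other capacity-feasible assignment to {P-α, P-δ} ships for at least 132.
Compare {P-α, P-ε}: its best feasible assignment gives total 301.
Compare {P-δ, P-ε}: its best feasible assignment gives total 302.
Every other set of open sites that can feasibly serve all demand totals ≥ 301 even under its best assignment. Minimum: 276.

276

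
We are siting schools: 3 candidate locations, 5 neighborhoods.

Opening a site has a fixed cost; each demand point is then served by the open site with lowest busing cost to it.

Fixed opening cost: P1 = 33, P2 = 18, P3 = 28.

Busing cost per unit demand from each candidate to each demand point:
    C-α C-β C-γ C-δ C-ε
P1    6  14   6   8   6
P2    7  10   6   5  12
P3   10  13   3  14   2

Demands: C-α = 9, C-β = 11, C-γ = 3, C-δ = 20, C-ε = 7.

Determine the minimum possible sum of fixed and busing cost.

Open {P2, P3}: assign each demand point to its cheapest open site.
  C-α→P2 9×7=63, C-β→P2 11×10=110, C-γ→P3 3×3=9, C-δ→P2 20×5=100, C-ε→P3 7×2=14
  busing cost 296, fixed 46 → total 342.
Compare {P1, P2, P3}: busing cost 287 + fixed 79 = 366.
Compare {P1, P2}: busing cost 324 + fixed 51 = 375.
Compare {P2}: busing cost 375 + fixed 18 = 393.
All other subsets cost ≥ 366. Minimum total cost: 342.

342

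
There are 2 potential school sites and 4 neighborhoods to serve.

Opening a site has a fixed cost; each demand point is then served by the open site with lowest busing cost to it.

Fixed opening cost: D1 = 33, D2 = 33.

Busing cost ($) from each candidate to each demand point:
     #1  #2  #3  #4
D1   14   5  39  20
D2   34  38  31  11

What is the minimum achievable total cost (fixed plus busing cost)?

111

Open {D1}: assign each demand point to its cheapest open site.
  #1→D1 14, #2→D1 5, #3→D1 39, #4→D1 20
  busing cost 78, fixed 33 → total 111.
Compare {D1, D2}: busing cost 61 + fixed 66 = 127.
Compare {D2}: busing cost 114 + fixed 33 = 147.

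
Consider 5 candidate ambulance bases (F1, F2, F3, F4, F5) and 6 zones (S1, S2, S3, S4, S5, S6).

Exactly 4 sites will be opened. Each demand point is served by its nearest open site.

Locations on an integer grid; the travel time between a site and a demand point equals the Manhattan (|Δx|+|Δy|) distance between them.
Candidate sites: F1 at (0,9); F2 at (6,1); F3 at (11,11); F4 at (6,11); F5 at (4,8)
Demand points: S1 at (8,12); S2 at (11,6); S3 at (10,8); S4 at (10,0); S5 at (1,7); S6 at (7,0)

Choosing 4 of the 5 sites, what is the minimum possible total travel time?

22

Open {F1, F2, F3, F4}.
  S1→F4 3, S2→F3 5, S3→F3 4, S4→F2 5, S5→F1 3, S6→F2 2  ⇒ total 22.
Compare {F1, F2, F3, F5}: total 23.
Compare {F2, F3, F4, F5}: total 23.
No size-4 selection does better; minimum is 22.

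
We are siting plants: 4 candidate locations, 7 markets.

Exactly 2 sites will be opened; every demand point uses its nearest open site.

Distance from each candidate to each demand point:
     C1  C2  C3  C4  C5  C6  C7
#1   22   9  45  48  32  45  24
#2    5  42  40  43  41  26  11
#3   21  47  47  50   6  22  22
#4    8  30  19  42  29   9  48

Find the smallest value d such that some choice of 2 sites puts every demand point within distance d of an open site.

Open {#1, #4}.
  Farthest demand point is C4 at distance 42 (to #4); all others are ≤ 42.
With {#2, #4} the worst case is 42.
With {#3, #4} the worst case is 42.
No size-2 selection achieves below 42.

42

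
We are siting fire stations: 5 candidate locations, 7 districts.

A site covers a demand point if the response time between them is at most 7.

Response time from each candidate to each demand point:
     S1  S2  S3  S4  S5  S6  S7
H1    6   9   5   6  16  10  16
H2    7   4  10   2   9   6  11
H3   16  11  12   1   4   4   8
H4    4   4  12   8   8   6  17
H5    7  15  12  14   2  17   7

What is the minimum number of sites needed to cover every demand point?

Coverage sets (demand points within 7 of each site):
  H1: {S1, S3, S4}
  H2: {S1, S2, S4, S6}
  H3: {S4, S5, S6}
  H4: {S1, S2, S6}
  H5: {S1, S5, S7}
No 2 sites suffice: every size-2 union leaves at least one demand point uncovered.
But {H1, H2, H5} covers everything, so the minimum is 3.

3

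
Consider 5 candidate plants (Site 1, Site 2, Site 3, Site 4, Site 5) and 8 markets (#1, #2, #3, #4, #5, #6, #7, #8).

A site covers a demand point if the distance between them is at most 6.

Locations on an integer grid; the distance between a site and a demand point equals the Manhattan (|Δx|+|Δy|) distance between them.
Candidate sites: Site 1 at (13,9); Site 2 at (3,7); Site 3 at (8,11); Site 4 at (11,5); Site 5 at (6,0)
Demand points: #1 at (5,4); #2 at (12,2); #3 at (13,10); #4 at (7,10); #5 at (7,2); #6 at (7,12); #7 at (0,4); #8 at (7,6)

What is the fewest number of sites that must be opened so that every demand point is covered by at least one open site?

Coverage sets (demand points within 6 of each site):
  Site 1: {#3}
  Site 2: {#1, #7, #8}
  Site 3: {#3, #4, #6, #8}
  Site 4: {#2, #8}
  Site 5: {#1, #5}
No 3 sites suffice: every size-3 union leaves at least one demand point uncovered.
But {Site 2, Site 3, Site 4, Site 5} covers everything, so the minimum is 4.

4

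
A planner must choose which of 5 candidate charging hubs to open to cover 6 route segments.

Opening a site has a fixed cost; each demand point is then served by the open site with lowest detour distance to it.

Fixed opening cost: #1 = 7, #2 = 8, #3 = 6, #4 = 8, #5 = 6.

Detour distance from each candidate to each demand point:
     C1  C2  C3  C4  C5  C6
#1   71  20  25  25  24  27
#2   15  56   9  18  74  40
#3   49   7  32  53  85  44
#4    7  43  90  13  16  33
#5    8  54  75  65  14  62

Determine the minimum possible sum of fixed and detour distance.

107

Open {#2, #3, #4}: assign each demand point to its cheapest open site.
  C1→#4 7, C2→#3 7, C3→#2 9, C4→#4 13, C5→#4 16, C6→#4 33
  detour distance 85, fixed 22 → total 107.
Compare {#1, #2, #3, #4}: detour distance 79 + fixed 29 = 108.
Compare {#1, #2, #3, #5}: detour distance 83 + fixed 27 = 110.
Compare {#2, #3, #4, #5}: detour distance 83 + fixed 28 = 111.
All other subsets cost ≥ 108. Minimum total cost: 107.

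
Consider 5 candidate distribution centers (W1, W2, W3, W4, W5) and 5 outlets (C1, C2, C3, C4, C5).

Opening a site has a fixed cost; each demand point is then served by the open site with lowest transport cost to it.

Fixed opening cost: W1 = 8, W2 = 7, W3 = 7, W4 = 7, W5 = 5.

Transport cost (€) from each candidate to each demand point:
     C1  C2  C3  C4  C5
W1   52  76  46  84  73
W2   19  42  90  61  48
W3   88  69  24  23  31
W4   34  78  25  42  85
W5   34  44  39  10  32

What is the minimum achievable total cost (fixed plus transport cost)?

145

Open {W2, W3, W5}: assign each demand point to its cheapest open site.
  C1→W2 19, C2→W2 42, C3→W3 24, C4→W5 10, C5→W3 31
  transport cost 126, fixed 19 → total 145.
Compare {W2, W4, W5}: transport cost 128 + fixed 19 = 147.
Compare {W2, W3, W4, W5}: transport cost 126 + fixed 26 = 152.
Compare {W2, W3}: transport cost 139 + fixed 14 = 153.
All other subsets cost ≥ 147. Minimum total cost: 145.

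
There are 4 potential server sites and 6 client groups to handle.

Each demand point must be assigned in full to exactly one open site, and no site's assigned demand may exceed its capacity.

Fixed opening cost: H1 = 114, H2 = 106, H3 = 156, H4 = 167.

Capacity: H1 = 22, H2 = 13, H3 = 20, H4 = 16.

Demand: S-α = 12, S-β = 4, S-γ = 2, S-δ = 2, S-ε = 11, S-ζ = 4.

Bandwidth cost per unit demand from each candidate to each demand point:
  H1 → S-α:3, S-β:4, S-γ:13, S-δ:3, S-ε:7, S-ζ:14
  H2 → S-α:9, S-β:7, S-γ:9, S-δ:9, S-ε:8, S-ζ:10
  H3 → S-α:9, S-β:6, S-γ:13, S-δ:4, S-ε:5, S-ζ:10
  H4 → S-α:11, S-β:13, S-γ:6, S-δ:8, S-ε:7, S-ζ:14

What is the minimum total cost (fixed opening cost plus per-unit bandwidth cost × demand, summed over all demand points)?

440

Open {H1, H2}; cheapest assignment that respects the capacities:
  H1 (cap 22, load 22): S-α, S-β, S-δ, S-ζ — cost 12×3 + 4×4 + 2×3 + 4×14 = 114
  H2 (cap 13, load 13): S-γ, S-ε — cost 2×9 + 11×8 = 106
  Shipping 220, fixed 220 → total 440.
  Any other capacity-feasible assignment to {H1, H2} ships for at least 220.
Compare {H1, H3}: its best feasible assignment gives total 449.
Compare {H1, H4}: its best feasible assignment gives total 484.
Every other set of open sites that can feasibly serve all demand totals ≥ 449 even under its best assignment. Minimum: 440.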